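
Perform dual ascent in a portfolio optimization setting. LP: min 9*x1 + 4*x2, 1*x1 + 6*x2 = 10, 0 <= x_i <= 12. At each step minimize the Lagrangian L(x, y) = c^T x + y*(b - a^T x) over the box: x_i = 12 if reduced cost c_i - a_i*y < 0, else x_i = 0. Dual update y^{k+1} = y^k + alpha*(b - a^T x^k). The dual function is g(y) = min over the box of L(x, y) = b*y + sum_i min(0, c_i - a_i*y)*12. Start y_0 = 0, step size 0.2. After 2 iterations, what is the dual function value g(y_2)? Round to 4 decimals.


Dual ascent for LP: min 9*x1 + 4*x2, 1*x1 + 6*x2 = 10, 0 <= x_i <= 12
Step 1: y^k = 0.0, reduced costs: (9.0, 4.0)
  x^k = (0.0, 0.0), subgradient = b - a^T x = 10.0
  y^{k+1} = 0.0 + 0.2*10.0 = 2.0
Step 2: y^k = 2.0, reduced costs: (7.0, -8.0)
  x^k = (0.0, 12.0), subgradient = b - a^T x = -62.0
  y^{k+1} = 2.0 + 0.2*-62.0 = -10.4
Dual objective at y_2 = -10.4: reduced costs (19.4, 66.4), box minimizer x = (0.0, 0.0)
g(y_2) = b*y + (c1 - a1*y)*x1 + (c2 - a2*y)*x2 = 10*(-10.4) + 19.4*0.0 + 66.4*0.0 = -104.0 + 0.0 + 0.0 = -104.0


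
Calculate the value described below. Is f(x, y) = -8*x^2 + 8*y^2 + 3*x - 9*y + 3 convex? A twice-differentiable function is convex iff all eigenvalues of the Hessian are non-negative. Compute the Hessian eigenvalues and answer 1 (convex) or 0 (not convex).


The Hessian of f(x,y) = -8*x^2 + 8*y^2 + 3*x - 9*y + 3 is:
H = [[-16, 0], [0, 16]]
Trace = -16 + 16 = 0
Determinant = -16*16 - (0)^2 = -256
Discriminant = (0)^2 - 4*-256 = 1024.0
Eigenvalues: lambda_1 = -16.0, lambda_2 = 16.0
The function is not convex.

0


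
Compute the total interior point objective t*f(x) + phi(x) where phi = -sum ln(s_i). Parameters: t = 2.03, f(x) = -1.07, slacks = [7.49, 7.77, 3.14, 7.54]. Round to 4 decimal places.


Step 1: Compute log-barrier.
ln values: [2.0136, 2.0503, 1.1442, 2.0202]
phi = -(2.0136 + 2.0503 + 1.1442 + 2.0202) = -7.2283
Step 2: Compute augmented objective.
t*f(x) = 2.03*-1.07 = -2.1721
Total = -2.1721 - 7.2283 = -9.4004


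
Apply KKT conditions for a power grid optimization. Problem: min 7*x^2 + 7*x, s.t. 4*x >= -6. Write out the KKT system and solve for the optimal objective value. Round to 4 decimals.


Step 1: Try lambda = 0 (constraint inactive).
Stationarity: 2*7*x + 7 = 0
x* = -7/(2*7) = -0.5
Check constraint: 4*-0.5 = -2.0 >= -6 -- satisfied.
Step 2: Compute optimal value.
f(x*) = 7*(-0.5)^2 + 7*(-0.5) = -1.75


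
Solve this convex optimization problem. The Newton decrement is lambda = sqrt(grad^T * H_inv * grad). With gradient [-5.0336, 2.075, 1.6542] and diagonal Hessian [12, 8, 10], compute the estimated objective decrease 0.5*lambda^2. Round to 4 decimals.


Step 1: H is diagonal, so H^(-1) * g = [-0.4195, 0.2594, 0.1654].
Step 2: g^T H^(-1) g = sum_i g_i^2 / H_ii
  = (-5.0336)^2/12 + (2.075)^2/8 + (1.6542)^2/10
  = 2.1114 + 0.5382 + 0.2736 = 2.9233
Step 3: Objective decrease = 0.5 * g^T H^(-1) g = 1.4616


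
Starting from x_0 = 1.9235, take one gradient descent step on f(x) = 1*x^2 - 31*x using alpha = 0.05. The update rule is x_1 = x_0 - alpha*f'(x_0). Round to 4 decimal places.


We compute the gradient at x_0 and apply the update.
f'(x) = 2*x - 31
f'(1.9235) = 2*1.9235 - 31 = -27.153
x_1 = 1.9235 - 0.05*-27.153 = 3.2812


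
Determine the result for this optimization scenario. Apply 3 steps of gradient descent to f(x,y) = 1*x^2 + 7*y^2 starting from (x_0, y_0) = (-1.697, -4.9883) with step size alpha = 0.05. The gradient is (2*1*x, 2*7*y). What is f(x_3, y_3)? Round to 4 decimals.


Gradient descent on f(x,y) = 1*x^2 + 7*y^2.
Starting point: (-1.697, -4.9883), alpha = 0.05
Step 1: grad_x = 2*1*-1.697 = -3.394, grad_y = 2*7*-4.9883 = -69.8362
  x_1 = -1.697 - 0.05*-3.394 = -1.5273
  y_1 = -4.9883 - 0.05*-69.8362 = -1.4965
Step 2: grad_x = 2*1*-1.5273 = -3.0546, grad_y = 2*7*-1.4965 = -20.9509
  x_2 = -1.5273 - 0.05*-3.0546 = -1.3746
  y_2 = -1.4965 - 0.05*-20.9509 = -0.4489
Step 3: grad_x = 2*1*-1.3746 = -2.7491, grad_y = 2*7*-0.4489 = -6.2853
  x_3 = -1.3746 - 0.05*-2.7491 = -1.2371
  y_3 = -0.4489 - 0.05*-6.2853 = -0.1347
f(-1.2371, -0.1347) = 1*(-1.2371)^2 + 7*(-0.1347)^2 = 1.6574


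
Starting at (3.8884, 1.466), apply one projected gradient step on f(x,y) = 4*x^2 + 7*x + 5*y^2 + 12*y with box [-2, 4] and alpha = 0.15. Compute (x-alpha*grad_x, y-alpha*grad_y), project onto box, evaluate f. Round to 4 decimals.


Step 1: Compute gradient at (3.8884, 1.466).
grad_x = 2*4*3.8884 + 7 = 38.1072
grad_y = 2*5*1.466 + 12 = 26.66
Step 2: Gradient step.
x_raw = 3.8884 - 0.15*38.1072 = -1.8277
y_raw = 1.466 - 0.15*26.66 = -2.533
Step 3: Project onto [-2, 4].
x_proj = clip(-1.8277) = -1.8277
y_proj = clip(-2.533) = -2.0
Step 4: Evaluate f.
f(-1.8277, -2.0) = -3.4321


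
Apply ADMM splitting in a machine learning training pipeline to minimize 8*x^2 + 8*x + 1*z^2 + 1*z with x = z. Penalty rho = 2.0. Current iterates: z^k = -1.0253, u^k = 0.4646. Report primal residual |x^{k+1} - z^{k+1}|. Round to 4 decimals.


ADMM iteration with rho = 2.0, z^k = -1.0253, u^k = 0.4646
Step 1: x-update.
Minimize 8*x^2 + 8*x + (2.0/2)*(x + 1.0253 + 0.4646)^2
FOC: (2*8 + 2.0)*x = -8 + 2.0*(-1.0253 - 0.4646)
x^{k+1} = -0.61
Step 2: z-update.
Minimize 1*z^2 + 1*z + (2.0/2)*(-0.61 - z + 0.4646)^2
FOC: (2*1 + 2.0)*z = -1 + 2.0*(-0.61 + 0.4646)
z^{k+1} = -0.3227
Step 3: u-update.
u^{k+1} = 0.4646 - 0.61 + 0.3227 = 0.1773
Step 4: Primal residual = |-0.61 + 0.3227| = 0.2873


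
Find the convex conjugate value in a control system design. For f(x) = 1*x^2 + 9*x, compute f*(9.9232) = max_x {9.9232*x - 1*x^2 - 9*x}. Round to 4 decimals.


f*(y) = sup_x {y*x - a*x^2 - b*x} = sup_x {(y-b)*x - a*x^2}
FOC: (y - b) - 2a*x = 0 => x* = (y - b)/(2a)
x* = (9.9232 - 9)/(2*1) = 0.4616
f*(9.9232) = (y-b)^2/(4a) = (9.9232 - 9)^2/(4*1)
= 0.8523/4 = 0.2131


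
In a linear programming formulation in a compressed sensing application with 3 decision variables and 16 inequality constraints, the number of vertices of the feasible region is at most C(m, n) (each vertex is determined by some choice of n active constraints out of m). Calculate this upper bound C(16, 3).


Each vertex corresponds to some choice of n active constraints out of m, so the number of vertices is at most C(m, n) = m! / (n!(m-n)!).
m = 16, n = 3
Numerator: 16 * 15 * 14
Denominator: 3! = 6
C(16, 3) = 560


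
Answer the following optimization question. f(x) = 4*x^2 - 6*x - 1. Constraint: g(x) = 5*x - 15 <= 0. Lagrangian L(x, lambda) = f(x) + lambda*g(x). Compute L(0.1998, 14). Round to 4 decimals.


Step 1: Evaluate f(x).
f(0.1998) = 4*0.1998^2 - 6*0.1998 - 1 = -2.0391
Step 2: Evaluate g(x).
g(0.1998) = 5*0.1998 - 15 = -14.001
Step 3: Compute Lagrangian.
L = -2.0391 + 14*-14.001 = -198.0531


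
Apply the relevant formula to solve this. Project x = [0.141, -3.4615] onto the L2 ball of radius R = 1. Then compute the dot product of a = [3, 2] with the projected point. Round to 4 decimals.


Step 1: Compute ||x|| (intermediates to 6 decimals).
||x|| = sqrt(0.141^2 + (-3.4615)^2) = 3.464371
Step 2: Project.
Since ||x|| > R, scale = R/||x|| = 1/3.464371 = 0.288653, proj(x) = scale * x
proj(x) = [0.0407, -0.999172]
Step 3: Dot product.
a^T * proj(x) = 3*0.0407 + 2*(-0.999172) = -1.8762


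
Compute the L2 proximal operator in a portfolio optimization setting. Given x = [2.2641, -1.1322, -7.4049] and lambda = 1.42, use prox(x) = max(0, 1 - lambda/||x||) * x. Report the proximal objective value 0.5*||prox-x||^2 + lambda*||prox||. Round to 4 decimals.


Step 1: Compute ||x||.
||x|| = 7.8256
Step 2: Compute scaling factor.
scale = max(0, 1 - 1.42/7.8256) = 0.8185
Step 3: prox(x) = [1.8533, -0.9268, -6.0612]
||prox(x)|| = 6.4056
Step 4: Proximal objective.
0.5*||prox-x||^2 = 1.0082
lambda*||prox|| = 9.096
Total = 10.1042


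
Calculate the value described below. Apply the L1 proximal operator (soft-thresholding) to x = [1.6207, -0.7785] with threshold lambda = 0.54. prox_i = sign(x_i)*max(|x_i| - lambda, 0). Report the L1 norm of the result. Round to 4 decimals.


Soft-thresholding with lambda = 0.54:
prox(1.6207) = sign(1.6207)*max(|1.6207| - 0.54, 0) = 1.0807
prox(-0.7785) = sign(-0.7785)*max(|-0.7785| - 0.54, 0) = -0.2385
prox(x) = [1.0807, -0.2385]
||prox(x)||_1 = 1.0807 + 0.2385 = 1.3192


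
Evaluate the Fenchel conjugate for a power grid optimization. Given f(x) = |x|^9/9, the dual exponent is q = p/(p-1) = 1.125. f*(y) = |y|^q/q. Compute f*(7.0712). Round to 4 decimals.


The conjugate exponent q satisfies 1/p + 1/q = 1.
p = 9, so q = 9/(9 - 1) = 1.125
|y|^q = 7.0712^1.125 = 9.0298
f*(7.0712) = 9.0298 / 1.125 = 8.0265


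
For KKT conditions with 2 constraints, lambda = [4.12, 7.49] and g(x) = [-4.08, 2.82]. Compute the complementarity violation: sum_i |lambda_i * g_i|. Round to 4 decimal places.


KKT complementary slackness check:
lambda_1 * g_1 = 4.12 * -4.08 = -16.8096
lambda_2 * g_2 = 7.49 * 2.82 = 21.1218
Total violation = 16.8096 + 21.1218 = 37.9314


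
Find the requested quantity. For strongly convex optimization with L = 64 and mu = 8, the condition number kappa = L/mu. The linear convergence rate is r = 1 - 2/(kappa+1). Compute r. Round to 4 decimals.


Step 1: Compute the condition number.
kappa = L/mu = 64/8 = 8.0
Step 2: Compute the convergence rate.
r = 1 - 2/(kappa + 1) = 1 - 2*mu/(L + mu) = (L - mu)/(L + mu) = 56/72 = 0.7778


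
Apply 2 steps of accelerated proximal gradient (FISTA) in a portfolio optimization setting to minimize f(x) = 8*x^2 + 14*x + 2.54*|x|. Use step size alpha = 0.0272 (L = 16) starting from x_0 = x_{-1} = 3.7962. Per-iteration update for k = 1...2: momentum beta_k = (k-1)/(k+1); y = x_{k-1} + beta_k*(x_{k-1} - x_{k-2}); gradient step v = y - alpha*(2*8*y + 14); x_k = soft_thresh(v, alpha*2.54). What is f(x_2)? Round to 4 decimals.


FISTA on f(x) = 8*x^2 + 14*x + 2.54*|x|
L = 16, alpha = 0.0272
Iteration 1: beta = 0.0, y = 3.7962 + 0.0*(3.7962 - 3.7962) = 3.7962
  grad(y) = 74.7392, v = y - alpha*grad = 1.7633
  prox(v) = soft_thresh(1.7633, 0.0691) = 1.6942
Iteration 2: beta = 0.3333, y = 1.6942 + 0.3333*(1.6942 - 3.7962) = 0.9935
  grad(y) = 29.8967, v = y - alpha*grad = 0.1804
  prox(v) = soft_thresh(0.1804, 0.0691) = 0.1113
f(x_2) = 8*0.1113^2 + 14*0.1113 + 2.54*|0.1113| = 1.9393


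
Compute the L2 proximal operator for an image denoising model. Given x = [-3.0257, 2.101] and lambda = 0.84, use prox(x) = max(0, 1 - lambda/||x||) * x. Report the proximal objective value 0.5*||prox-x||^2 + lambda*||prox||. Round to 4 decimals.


Step 1: Compute ||x||.
||x|| = 3.6836
Step 2: Compute scaling factor.
scale = max(0, 1 - 0.84/3.6836) = 0.772
Step 3: prox(x) = [-2.3357, 1.6219]
||prox(x)|| = 2.8436
Step 4: Proximal objective.
0.5*||prox-x||^2 = 0.3528
lambda*||prox|| = 2.3886
Total = 2.7414


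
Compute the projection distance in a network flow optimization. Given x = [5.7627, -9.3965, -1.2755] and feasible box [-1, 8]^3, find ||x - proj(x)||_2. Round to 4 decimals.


Project each component onto [-1, 8].
clip(5.7627) = 5.7627, clip(-9.3965) = -1.0, clip(-1.2755) = -1.0
Projection = [5.7627, -1.0, -1.0]
Squared diffs: [0.0, 70.5012, 0.0759]
Distance = sqrt(70.5771) = 8.401


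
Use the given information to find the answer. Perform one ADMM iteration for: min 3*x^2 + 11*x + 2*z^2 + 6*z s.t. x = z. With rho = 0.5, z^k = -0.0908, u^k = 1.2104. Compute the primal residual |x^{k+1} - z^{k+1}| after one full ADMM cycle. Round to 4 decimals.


ADMM iteration with rho = 0.5, z^k = -0.0908, u^k = 1.2104
Step 1: x-update.
Minimize 3*x^2 + 11*x + (0.5/2)*(x + 0.0908 + 1.2104)^2
FOC: (2*3 + 0.5)*x = -11 + 0.5*(-0.0908 - 1.2104)
x^{k+1} = -1.7924
Step 2: z-update.
Minimize 2*z^2 + 6*z + (0.5/2)*(-1.7924 - z + 1.2104)^2
FOC: (2*2 + 0.5)*z = -6 + 0.5*(-1.7924 + 1.2104)
z^{k+1} = -1.398
Step 3: u-update.
u^{k+1} = 1.2104 - 1.7924 + 1.398 = 0.816
Step 4: Primal residual = |-1.7924 + 1.398| = 0.3944


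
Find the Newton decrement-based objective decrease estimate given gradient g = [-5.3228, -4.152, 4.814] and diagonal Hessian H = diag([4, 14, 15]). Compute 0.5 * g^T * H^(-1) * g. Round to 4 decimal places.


Step 1: H is diagonal, so H^(-1) * g = [-1.3307, -0.2966, 0.3209].
Step 2: g^T H^(-1) g = sum_i g_i^2 / H_ii
  = (-5.3228)^2/4 + (-4.152)^2/14 + (4.814)^2/15
  = 7.083 + 1.2314 + 1.545 = 9.8594
Step 3: Objective decrease = 0.5 * g^T H^(-1) g = 4.9297


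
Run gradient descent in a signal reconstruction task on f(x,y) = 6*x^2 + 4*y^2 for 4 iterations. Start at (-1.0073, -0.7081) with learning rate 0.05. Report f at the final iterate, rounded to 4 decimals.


Gradient descent on f(x,y) = 6*x^2 + 4*y^2.
Starting point: (-1.0073, -0.7081), alpha = 0.05
Step 1: grad_x = 2*6*-1.0073 = -12.0876, grad_y = 2*4*-0.7081 = -5.6648
  x_1 = -1.0073 - 0.05*-12.0876 = -0.4029
  y_1 = -0.7081 - 0.05*-5.6648 = -0.4249
Step 2: grad_x = 2*6*-0.4029 = -4.835, grad_y = 2*4*-0.4249 = -3.3989
  x_2 = -0.4029 - 0.05*-4.835 = -0.1612
  y_2 = -0.4249 - 0.05*-3.3989 = -0.2549
Step 3: grad_x = 2*6*-0.1612 = -1.934, grad_y = 2*4*-0.2549 = -2.0393
  x_3 = -0.1612 - 0.05*-1.934 = -0.0645
  y_3 = -0.2549 - 0.05*-2.0393 = -0.1529
Step 4: grad_x = 2*6*-0.0645 = -0.7736, grad_y = 2*4*-0.1529 = -1.2236
  x_4 = -0.0645 - 0.05*-0.7736 = -0.0258
  y_4 = -0.1529 - 0.05*-1.2236 = -0.0918
f(-0.0258, -0.0918) = 6*(-0.0258)^2 + 4*(-0.0918)^2 = 0.0377


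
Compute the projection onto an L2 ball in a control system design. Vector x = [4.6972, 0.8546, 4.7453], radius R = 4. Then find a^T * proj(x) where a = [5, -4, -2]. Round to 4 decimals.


Step 1: Compute ||x|| (intermediates to 6 decimals).
||x|| = sqrt(4.6972^2 + 0.8546^2 + 4.7453^2) = 6.731412
Step 2: Project.
Since ||x|| > R, scale = R/||x|| = 4/6.731412 = 0.594229, proj(x) = scale * x
proj(x) = [2.791212, 0.507828, 2.819795]
Step 3: Dot product.
a^T * proj(x) = 5*2.791212 - 4*0.507828 - 2*2.819795 = 6.2852


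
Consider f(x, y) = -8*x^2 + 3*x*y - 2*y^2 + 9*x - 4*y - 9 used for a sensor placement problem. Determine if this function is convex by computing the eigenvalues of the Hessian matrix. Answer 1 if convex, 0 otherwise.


The Hessian of f(x,y) = -8*x^2 + 3*x*y - 2*y^2 + 9*x - 4*y - 9 is:
H = [[-16, 3], [3, -4]]
Trace = -16 - 4 = -20
Determinant = -16*-4 - (3)^2 = 55
Discriminant = (-20)^2 - 4*55 = 180.0
Eigenvalues: lambda_1 = -16.7082, lambda_2 = -3.2918
The function is not convex.

0


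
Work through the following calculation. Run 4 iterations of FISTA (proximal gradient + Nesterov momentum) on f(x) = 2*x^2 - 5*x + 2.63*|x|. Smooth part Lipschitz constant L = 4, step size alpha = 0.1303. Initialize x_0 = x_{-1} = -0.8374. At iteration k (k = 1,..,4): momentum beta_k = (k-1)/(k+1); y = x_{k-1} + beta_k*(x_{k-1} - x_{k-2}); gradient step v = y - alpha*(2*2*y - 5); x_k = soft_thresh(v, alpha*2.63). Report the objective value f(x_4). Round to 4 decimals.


FISTA on f(x) = 2*x^2 - 5*x + 2.63*|x|
L = 4, alpha = 0.1303
Iteration 1: beta = 0.0, y = -0.8374 + 0.0*(-0.8374 + 0.8374) = -0.8374
  grad(y) = -8.3496, v = y - alpha*grad = 0.2506
  prox(v) = soft_thresh(0.2506, 0.3427) = 0.0
Iteration 2: beta = 0.3333, y = 0.0 + 0.3333*(0.0 + 0.8374) = 0.2791
  grad(y) = -3.8835, v = y - alpha*grad = 0.7851
  prox(v) = soft_thresh(0.7851, 0.3427) = 0.4425
Iteration 3: beta = 0.5, y = 0.4425 + 0.5*(0.4425 - 0.0) = 0.6637
  grad(y) = -2.3452, v = y - alpha*grad = 0.9693
  prox(v) = soft_thresh(0.9693, 0.3427) = 0.6266
Iteration 4: beta = 0.6, y = 0.6266 + 0.6*(0.6266 - 0.4425) = 0.7371
  grad(y) = -2.0518, v = y - alpha*grad = 1.0044
  prox(v) = soft_thresh(1.0044, 0.3427) = 0.6617
f(x_4) = 2*0.6617^2 - 5*0.6617 + 2.63*|0.6617| = -0.6925


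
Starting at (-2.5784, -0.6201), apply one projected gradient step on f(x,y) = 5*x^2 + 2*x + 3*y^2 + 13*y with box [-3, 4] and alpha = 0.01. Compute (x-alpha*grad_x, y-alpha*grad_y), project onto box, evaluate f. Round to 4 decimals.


Step 1: Compute gradient at (-2.5784, -0.6201).
grad_x = 2*5*-2.5784 + 2 = -23.784
grad_y = 2*3*-0.6201 + 13 = 9.2794
Step 2: Gradient step.
x_raw = -2.5784 - 0.01*-23.784 = -2.3406
y_raw = -0.6201 - 0.01*9.2794 = -0.7129
Step 3: Project onto [-3, 4].
x_proj = clip(-2.3406) = -2.3406
y_proj = clip(-0.7129) = -0.7129
Step 4: Evaluate f.
f(-2.3406, -0.7129) = 14.967


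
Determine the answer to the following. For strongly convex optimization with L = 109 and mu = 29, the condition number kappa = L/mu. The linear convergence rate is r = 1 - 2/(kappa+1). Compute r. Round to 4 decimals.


Step 1: Compute the condition number.
kappa = L/mu = 109/29 = 3.7586
Step 2: Compute the convergence rate.
r = 1 - 2/(kappa + 1) = 1 - 2*mu/(L + mu) = (L - mu)/(L + mu) = 80/138 = 0.5797


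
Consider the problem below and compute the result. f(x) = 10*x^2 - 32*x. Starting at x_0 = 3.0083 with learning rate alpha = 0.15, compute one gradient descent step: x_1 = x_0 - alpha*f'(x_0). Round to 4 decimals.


We compute the gradient at x_0 and apply the update.
f'(x) = 20*x - 32
f'(3.0083) = 20*3.0083 - 32 = 28.166
x_1 = 3.0083 - 0.15*28.166 = -1.2166


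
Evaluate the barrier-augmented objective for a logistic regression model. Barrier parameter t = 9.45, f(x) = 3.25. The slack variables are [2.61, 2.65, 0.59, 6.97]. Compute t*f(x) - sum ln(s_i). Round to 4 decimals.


Step 1: Compute log-barrier.
ln values: [0.9594, 0.9746, -0.5276, 1.9416]
phi = -(0.9594 + 0.9746 - 0.5276 + 1.9416) = -3.3479
Step 2: Compute augmented objective.
t*f(x) = 9.45*3.25 = 30.7125
Total = 30.7125 - 3.3479 = 27.3646


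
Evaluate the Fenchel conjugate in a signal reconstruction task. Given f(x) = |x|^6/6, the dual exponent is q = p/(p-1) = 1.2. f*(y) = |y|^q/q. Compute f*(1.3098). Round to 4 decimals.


The conjugate exponent q satisfies 1/p + 1/q = 1.
p = 6, so q = 6/(6 - 1) = 1.2
|y|^q = 1.3098^1.2 = 1.3824
f*(1.3098) = 1.3824 / 1.2 = 1.152


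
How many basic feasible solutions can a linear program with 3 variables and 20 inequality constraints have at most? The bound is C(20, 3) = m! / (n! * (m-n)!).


Each vertex corresponds to some choice of n active constraints out of m, so the number of vertices is at most C(m, n) = m! / (n!(m-n)!).
m = 20, n = 3
Numerator: 20 * 19 * 18
Denominator: 3! = 6
C(20, 3) = 1140


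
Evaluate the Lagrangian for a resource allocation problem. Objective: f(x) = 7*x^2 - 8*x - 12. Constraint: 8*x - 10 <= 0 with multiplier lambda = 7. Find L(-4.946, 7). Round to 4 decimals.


Step 1: Evaluate f(x).
f(-4.946) = 7*(-4.946)^2 - 8*(-4.946) - 12 = 198.8084
Step 2: Evaluate g(x).
g(-4.946) = 8*-4.946 - 10 = -49.568
Step 3: Compute Lagrangian.
L = 198.8084 + 7*-49.568 = -148.1676


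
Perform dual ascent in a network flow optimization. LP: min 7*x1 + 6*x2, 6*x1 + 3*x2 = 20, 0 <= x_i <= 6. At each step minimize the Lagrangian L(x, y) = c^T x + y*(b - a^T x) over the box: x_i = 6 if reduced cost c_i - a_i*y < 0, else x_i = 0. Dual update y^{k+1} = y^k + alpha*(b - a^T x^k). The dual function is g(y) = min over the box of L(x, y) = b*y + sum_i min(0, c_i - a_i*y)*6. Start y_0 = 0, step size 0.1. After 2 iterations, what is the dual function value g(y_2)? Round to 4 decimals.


Dual ascent for LP: min 7*x1 + 6*x2, 6*x1 + 3*x2 = 20, 0 <= x_i <= 6
Step 1: y^k = 0.0, reduced costs: (7.0, 6.0)
  x^k = (0.0, 0.0), subgradient = b - a^T x = 20.0
  y^{k+1} = 0.0 + 0.1*20.0 = 2.0
Step 2: y^k = 2.0, reduced costs: (-5.0, 0.0)
  x^k = (6.0, 0.0), subgradient = b - a^T x = -16.0
  y^{k+1} = 2.0 + 0.1*-16.0 = 0.4
Dual objective at y_2 = 0.4: reduced costs (4.6, 4.8), box minimizer x = (0.0, 0.0)
g(y_2) = b*y + (c1 - a1*y)*x1 + (c2 - a2*y)*x2 = 20*0.4 + 4.6*0.0 + 4.8*0.0 = 8.0 + 0.0 + 0.0 = 8.0


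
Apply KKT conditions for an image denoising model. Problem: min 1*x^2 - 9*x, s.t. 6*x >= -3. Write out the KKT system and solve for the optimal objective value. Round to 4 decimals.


Step 1: Try lambda = 0 (constraint inactive).
Stationarity: 2*1*x - 9 = 0
x* = 9/(2*1) = 4.5
Check constraint: 6*4.5 = 27.0 >= -3 -- satisfied.
Step 2: Compute optimal value.
f(x*) = 1*4.5^2 - 9*4.5 = -20.25


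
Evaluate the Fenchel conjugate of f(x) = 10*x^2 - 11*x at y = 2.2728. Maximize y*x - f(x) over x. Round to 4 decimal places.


f*(y) = sup_x {y*x - a*x^2 - b*x} = sup_x {(y-b)*x - a*x^2}
FOC: (y - b) - 2a*x = 0 => x* = (y - b)/(2a)
x* = (2.2728 + 11)/(2*10) = 0.6636
f*(2.2728) = (y-b)^2/(4a) = (2.2728 + 11)^2/(4*10)
= 176.1672/40 = 4.4042


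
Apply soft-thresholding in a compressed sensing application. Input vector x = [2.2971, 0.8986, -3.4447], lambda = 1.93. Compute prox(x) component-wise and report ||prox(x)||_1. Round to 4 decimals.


Soft-thresholding with lambda = 1.93:
prox(2.2971) = sign(2.2971)*max(|2.2971| - 1.93, 0) = 0.3671
prox(0.8986) = sign(0.8986)*max(|0.8986| - 1.93, 0) = 0.0
prox(-3.4447) = sign(-3.4447)*max(|-3.4447| - 1.93, 0) = -1.5147
prox(x) = [0.3671, 0.0, -1.5147]
||prox(x)||_1 = 0.3671 + 0.0 + 1.5147 = 1.8818


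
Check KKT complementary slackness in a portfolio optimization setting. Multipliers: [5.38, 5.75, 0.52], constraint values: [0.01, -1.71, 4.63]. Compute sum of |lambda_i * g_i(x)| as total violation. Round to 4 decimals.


KKT complementary slackness check:
lambda_1 * g_1 = 5.38 * 0.01 = 0.0538
lambda_2 * g_2 = 5.75 * -1.71 = -9.8325
lambda_3 * g_3 = 0.52 * 4.63 = 2.4076
Total violation = 0.0538 + 9.8325 + 2.4076 = 12.2939


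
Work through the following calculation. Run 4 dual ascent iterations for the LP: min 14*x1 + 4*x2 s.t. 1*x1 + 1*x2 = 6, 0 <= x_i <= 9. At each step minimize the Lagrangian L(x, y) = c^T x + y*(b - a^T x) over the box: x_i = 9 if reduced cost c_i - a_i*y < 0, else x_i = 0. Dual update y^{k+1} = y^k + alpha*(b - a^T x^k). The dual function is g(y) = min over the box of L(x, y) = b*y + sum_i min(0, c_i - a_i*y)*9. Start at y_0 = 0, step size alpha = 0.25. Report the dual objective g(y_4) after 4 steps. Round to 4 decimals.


Dual ascent for LP: min 14*x1 + 4*x2, 1*x1 + 1*x2 = 6, 0 <= x_i <= 9
Step 1: y^k = 0.0, reduced costs: (14.0, 4.0)
  x^k = (0.0, 0.0), subgradient = b - a^T x = 6.0
  y^{k+1} = 0.0 + 0.25*6.0 = 1.5
Step 2: y^k = 1.5, reduced costs: (12.5, 2.5)
  x^k = (0.0, 0.0), subgradient = b - a^T x = 6.0
  y^{k+1} = 1.5 + 0.25*6.0 = 3.0
Step 3: y^k = 3.0, reduced costs: (11.0, 1.0)
  x^k = (0.0, 0.0), subgradient = b - a^T x = 6.0
  y^{k+1} = 3.0 + 0.25*6.0 = 4.5
Step 4: y^k = 4.5, reduced costs: (9.5, -0.5)
  x^k = (0.0, 9.0), subgradient = b - a^T x = -3.0
  y^{k+1} = 4.5 + 0.25*-3.0 = 3.75
Dual objective at y_4 = 3.75: reduced costs (10.25, 0.25), box minimizer x = (0.0, 0.0)
g(y_4) = b*y + (c1 - a1*y)*x1 + (c2 - a2*y)*x2 = 6*3.75 + 10.25*0.0 + 0.25*0.0 = 22.5 + 0.0 + 0.0 = 22.5


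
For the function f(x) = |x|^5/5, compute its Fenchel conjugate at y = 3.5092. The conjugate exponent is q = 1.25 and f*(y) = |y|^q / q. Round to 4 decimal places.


The conjugate exponent q satisfies 1/p + 1/q = 1.
p = 5, so q = 5/(5 - 1) = 1.25
|y|^q = 3.5092^1.25 = 4.803
f*(3.5092) = 4.803 / 1.25 = 3.8424


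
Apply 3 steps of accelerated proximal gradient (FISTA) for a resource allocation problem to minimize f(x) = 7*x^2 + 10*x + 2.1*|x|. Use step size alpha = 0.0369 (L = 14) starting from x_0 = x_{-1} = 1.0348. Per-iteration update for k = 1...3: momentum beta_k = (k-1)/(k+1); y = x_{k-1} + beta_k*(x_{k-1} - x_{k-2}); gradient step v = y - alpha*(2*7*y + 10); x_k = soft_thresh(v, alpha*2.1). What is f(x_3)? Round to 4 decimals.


FISTA on f(x) = 7*x^2 + 10*x + 2.1*|x|
L = 14, alpha = 0.0369
Iteration 1: beta = 0.0, y = 1.0348 + 0.0*(1.0348 - 1.0348) = 1.0348
  grad(y) = 24.4872, v = y - alpha*grad = 0.1312
  prox(v) = soft_thresh(0.1312, 0.0775) = 0.0537
Iteration 2: beta = 0.3333, y = 0.0537 + 0.3333*(0.0537 - 1.0348) = -0.2733
  grad(y) = 6.1739, v = y - alpha*grad = -0.5011
  prox(v) = soft_thresh(-0.5011, 0.0775) = -0.4236
Iteration 3: beta = 0.5, y = -0.4236 + 0.5*(-0.4236 - 0.0537) = -0.6623
  grad(y) = 0.7279, v = y - alpha*grad = -0.6892
  prox(v) = soft_thresh(-0.6892, 0.0775) = -0.6117
f(x_3) = 7*(-0.6117)^2 + 10*(-0.6117) + 2.1*|-0.6117| = -2.2132


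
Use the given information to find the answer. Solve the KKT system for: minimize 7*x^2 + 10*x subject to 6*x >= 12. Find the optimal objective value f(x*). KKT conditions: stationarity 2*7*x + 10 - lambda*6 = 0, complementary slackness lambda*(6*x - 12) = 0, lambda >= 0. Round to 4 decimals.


Step 1: Try lambda = 0 (constraint inactive).
x_unc = -10/(2*7) = -0.7143
Check: 6*-0.7143 = -4.2858 < 12 -- violated!
Step 2: Constraint must be active: 6*x = 12
x* = 12/6 = 2.0
lambda = (2*7*2.0 + 10)/6 = 6.3333
Step 3: Compute optimal value.
f(x*) = 7*2.0^2 + 10*2.0 = 48.0


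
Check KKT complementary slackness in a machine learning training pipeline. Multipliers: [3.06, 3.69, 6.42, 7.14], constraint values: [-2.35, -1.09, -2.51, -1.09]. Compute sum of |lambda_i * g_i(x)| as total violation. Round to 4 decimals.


KKT complementary slackness check:
lambda_1 * g_1 = 3.06 * -2.35 = -7.191
lambda_2 * g_2 = 3.69 * -1.09 = -4.0221
lambda_3 * g_3 = 6.42 * -2.51 = -16.1142
lambda_4 * g_4 = 7.14 * -1.09 = -7.7826
Total violation = 7.191 + 4.0221 + 16.1142 + 7.7826 = 35.1099


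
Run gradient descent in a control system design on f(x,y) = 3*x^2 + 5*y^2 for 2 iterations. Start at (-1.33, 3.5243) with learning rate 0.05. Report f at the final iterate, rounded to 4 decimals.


Gradient descent on f(x,y) = 3*x^2 + 5*y^2.
Starting point: (-1.33, 3.5243), alpha = 0.05
Step 1: grad_x = 2*3*-1.33 = -7.98, grad_y = 2*5*3.5243 = 35.243
  x_1 = -1.33 - 0.05*-7.98 = -0.931
  y_1 = 3.5243 - 0.05*35.243 = 1.7622
Step 2: grad_x = 2*3*-0.931 = -5.586, grad_y = 2*5*1.7622 = 17.6215
  x_2 = -0.931 - 0.05*-5.586 = -0.6517
  y_2 = 1.7622 - 0.05*17.6215 = 0.8811
f(-0.6517, 0.8811) = 3*(-0.6517)^2 + 5*0.8811^2 = 5.1556


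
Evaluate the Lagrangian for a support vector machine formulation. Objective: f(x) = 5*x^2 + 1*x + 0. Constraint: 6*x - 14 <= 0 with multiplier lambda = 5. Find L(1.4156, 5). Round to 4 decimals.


Step 1: Evaluate f(x).
f(1.4156) = 5*1.4156^2 + 1*1.4156 + 0 = 11.4352
Step 2: Evaluate g(x).
g(1.4156) = 6*1.4156 - 14 = -5.5064
Step 3: Compute Lagrangian.
L = 11.4352 + 5*-5.5064 = -16.0968


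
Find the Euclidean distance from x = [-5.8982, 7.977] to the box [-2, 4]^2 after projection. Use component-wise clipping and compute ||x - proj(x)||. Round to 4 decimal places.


Project each component onto [-2, 4].
clip(-5.8982) = -2.0, clip(7.977) = 4.0
Projection = [-2.0, 4.0]
Squared diffs: [15.196, 15.8165]
Distance = sqrt(31.0125) = 5.5689


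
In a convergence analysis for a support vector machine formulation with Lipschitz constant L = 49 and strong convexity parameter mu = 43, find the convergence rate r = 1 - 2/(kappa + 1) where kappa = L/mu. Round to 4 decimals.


Step 1: Compute the condition number.
kappa = L/mu = 49/43 = 1.1395
Step 2: Compute the convergence rate.
r = 1 - 2/(kappa + 1) = 1 - 2*mu/(L + mu) = (L - mu)/(L + mu) = 6/92 = 0.0652


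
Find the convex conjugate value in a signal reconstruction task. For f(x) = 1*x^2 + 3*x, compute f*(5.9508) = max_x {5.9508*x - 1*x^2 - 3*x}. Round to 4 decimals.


f*(y) = sup_x {y*x - a*x^2 - b*x} = sup_x {(y-b)*x - a*x^2}
FOC: (y - b) - 2a*x = 0 => x* = (y - b)/(2a)
x* = (5.9508 - 3)/(2*1) = 1.4754
f*(5.9508) = (y-b)^2/(4a) = (5.9508 - 3)^2/(4*1)
= 8.7072/4 = 2.1768


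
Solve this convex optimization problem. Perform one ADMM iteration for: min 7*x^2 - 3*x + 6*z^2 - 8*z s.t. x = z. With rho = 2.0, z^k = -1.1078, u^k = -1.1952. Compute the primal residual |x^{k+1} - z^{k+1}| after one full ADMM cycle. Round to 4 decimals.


ADMM iteration with rho = 2.0, z^k = -1.1078, u^k = -1.1952
Step 1: x-update.
Minimize 7*x^2 - 3*x + (2.0/2)*(x + 1.1078 - 1.1952)^2
FOC: (2*7 + 2.0)*x = 3 + 2.0*(-1.1078 + 1.1952)
x^{k+1} = 0.1984
Step 2: z-update.
Minimize 6*z^2 - 8*z + (2.0/2)*(0.1984 - z - 1.1952)^2
FOC: (2*6 + 2.0)*z = 8 + 2.0*(0.1984 - 1.1952)
z^{k+1} = 0.429
Step 3: u-update.
u^{k+1} = -1.1952 + 0.1984 - 0.429 = -1.4258
Step 4: Primal residual = |0.1984 - 0.429| = 0.2306


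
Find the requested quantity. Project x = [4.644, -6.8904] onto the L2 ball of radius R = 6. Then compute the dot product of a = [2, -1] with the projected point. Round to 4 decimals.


Step 1: Compute ||x|| (intermediates to 6 decimals).
||x|| = sqrt(4.644^2 + (-6.8904)^2) = 8.309293
Step 2: Project.
Since ||x|| > R, scale = R/||x|| = 6/8.309293 = 0.722083, proj(x) = scale * x
proj(x) = [3.353353, -4.975441]
Step 3: Dot product.
a^T * proj(x) = 2*3.353353 - 1*(-4.975441) = 11.6821


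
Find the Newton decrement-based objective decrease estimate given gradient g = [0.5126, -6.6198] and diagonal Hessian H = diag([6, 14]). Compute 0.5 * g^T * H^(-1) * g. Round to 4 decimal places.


Step 1: H is diagonal, so H^(-1) * g = [0.0854, -0.4728].
Step 2: g^T H^(-1) g = sum_i g_i^2 / H_ii
  = (0.5126)^2/6 + (-6.6198)^2/14
  = 0.0438 + 3.1301 = 3.1739
Step 3: Objective decrease = 0.5 * g^T H^(-1) g = 1.587


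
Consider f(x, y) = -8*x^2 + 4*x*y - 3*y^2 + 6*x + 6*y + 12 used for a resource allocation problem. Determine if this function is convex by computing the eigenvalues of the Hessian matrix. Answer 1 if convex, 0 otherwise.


The Hessian of f(x,y) = -8*x^2 + 4*x*y - 3*y^2 + 6*x + 6*y + 12 is:
H = [[-16, 4], [4, -6]]
Trace = -16 - 6 = -22
Determinant = -16*-6 - (4)^2 = 80
Discriminant = (-22)^2 - 4*80 = 164.0
Eigenvalues: lambda_1 = -17.4031, lambda_2 = -4.5969
The function is not convex.

0


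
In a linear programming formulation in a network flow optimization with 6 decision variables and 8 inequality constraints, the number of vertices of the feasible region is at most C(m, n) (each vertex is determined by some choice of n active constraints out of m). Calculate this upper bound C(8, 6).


Each vertex corresponds to some choice of n active constraints out of m, so the number of vertices is at most C(m, n) = m! / (n!(m-n)!).
m = 8, n = 6
Numerator: 8 * 7 * 6 * 5 * 4 * 3
Denominator: 6! = 720
C(8, 6) = 28


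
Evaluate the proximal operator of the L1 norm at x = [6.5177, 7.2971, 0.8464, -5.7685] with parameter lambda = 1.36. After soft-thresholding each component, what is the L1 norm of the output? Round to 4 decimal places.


Soft-thresholding with lambda = 1.36:
prox(6.5177) = sign(6.5177)*max(|6.5177| - 1.36, 0) = 5.1577
prox(7.2971) = sign(7.2971)*max(|7.2971| - 1.36, 0) = 5.9371
prox(0.8464) = sign(0.8464)*max(|0.8464| - 1.36, 0) = 0.0
prox(-5.7685) = sign(-5.7685)*max(|-5.7685| - 1.36, 0) = -4.4085
prox(x) = [5.1577, 5.9371, 0.0, -4.4085]
||prox(x)||_1 = 5.1577 + 5.9371 + 0.0 + 4.4085 = 15.5033


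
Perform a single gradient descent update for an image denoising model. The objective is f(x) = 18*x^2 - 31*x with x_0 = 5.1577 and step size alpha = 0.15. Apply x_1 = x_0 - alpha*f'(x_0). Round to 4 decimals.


We compute the gradient at x_0 and apply the update.
f'(x) = 36*x - 31
f'(5.1577) = 36*5.1577 - 31 = 154.6772
x_1 = 5.1577 - 0.15*154.6772 = -18.0439


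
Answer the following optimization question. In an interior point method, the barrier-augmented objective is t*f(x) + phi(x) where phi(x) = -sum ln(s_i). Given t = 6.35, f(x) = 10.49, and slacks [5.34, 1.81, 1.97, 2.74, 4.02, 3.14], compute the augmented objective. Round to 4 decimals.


Step 1: Compute log-barrier.
ln values: [1.6752, 0.5933, 0.678, 1.008, 1.3913, 1.1442]
phi = -(1.6752 + 0.5933 + 0.678 + 1.008 + 1.3913 + 1.1442) = -6.49
Step 2: Compute augmented objective.
t*f(x) = 6.35*10.49 = 66.6115
Total = 66.6115 - 6.49 = 60.1215


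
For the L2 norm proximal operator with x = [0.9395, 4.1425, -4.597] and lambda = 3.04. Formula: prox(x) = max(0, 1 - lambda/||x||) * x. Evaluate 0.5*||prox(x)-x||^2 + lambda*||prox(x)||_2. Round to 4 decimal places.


Step 1: Compute ||x||.
||x|| = 6.259
Step 2: Compute scaling factor.
scale = max(0, 1 - 3.04/6.259) = 0.5143
Step 3: prox(x) = [0.4832, 2.1305, -2.3642]
||prox(x)|| = 3.219
Step 4: Proximal objective.
0.5*||prox-x||^2 = 4.6208
lambda*||prox|| = 9.7858
Total = 14.4066


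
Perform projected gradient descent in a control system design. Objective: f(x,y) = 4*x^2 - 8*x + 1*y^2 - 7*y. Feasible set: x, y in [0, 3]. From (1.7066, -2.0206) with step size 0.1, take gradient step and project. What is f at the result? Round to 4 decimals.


Step 1: Compute gradient at (1.7066, -2.0206).
grad_x = 2*4*1.7066 - 8 = 5.6528
grad_y = 2*1*-2.0206 - 7 = -11.0412
Step 2: Gradient step.
x_raw = 1.7066 - 0.1*5.6528 = 1.1413
y_raw = -2.0206 - 0.1*-11.0412 = -0.9165
Step 3: Project onto [0, 3].
x_proj = clip(1.1413) = 1.1413
y_proj = clip(-0.9165) = 0.0
Step 4: Evaluate f.
f(1.1413, 0.0) = -3.9201


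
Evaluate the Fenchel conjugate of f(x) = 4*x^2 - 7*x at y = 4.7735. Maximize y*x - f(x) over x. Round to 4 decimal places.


f*(y) = sup_x {y*x - a*x^2 - b*x} = sup_x {(y-b)*x - a*x^2}
FOC: (y - b) - 2a*x = 0 => x* = (y - b)/(2a)
x* = (4.7735 + 7)/(2*4) = 1.4717
f*(4.7735) = (y-b)^2/(4a) = (4.7735 + 7)^2/(4*4)
= 138.6153/16 = 8.6635


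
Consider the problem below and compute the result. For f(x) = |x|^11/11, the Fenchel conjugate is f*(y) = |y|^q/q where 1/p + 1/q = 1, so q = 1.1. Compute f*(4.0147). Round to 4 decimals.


The conjugate exponent q satisfies 1/p + 1/q = 1.
p = 11, so q = 11/(11 - 1) = 1.1
|y|^q = 4.0147^1.1 = 4.6134
f*(4.0147) = 4.6134 / 1.1 = 4.194


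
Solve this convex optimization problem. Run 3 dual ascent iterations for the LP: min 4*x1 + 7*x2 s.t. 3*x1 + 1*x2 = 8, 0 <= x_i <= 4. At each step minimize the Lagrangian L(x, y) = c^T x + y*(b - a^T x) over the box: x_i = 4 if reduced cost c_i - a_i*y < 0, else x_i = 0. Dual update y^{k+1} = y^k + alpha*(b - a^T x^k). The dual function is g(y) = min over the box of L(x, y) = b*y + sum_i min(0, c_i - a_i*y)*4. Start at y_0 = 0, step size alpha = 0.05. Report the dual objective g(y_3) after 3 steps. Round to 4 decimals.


Dual ascent for LP: min 4*x1 + 7*x2, 3*x1 + 1*x2 = 8, 0 <= x_i <= 4
Step 1: y^k = 0.0, reduced costs: (4.0, 7.0)
  x^k = (0.0, 0.0), subgradient = b - a^T x = 8.0
  y^{k+1} = 0.0 + 0.05*8.0 = 0.4
Step 2: y^k = 0.4, reduced costs: (2.8, 6.6)
  x^k = (0.0, 0.0), subgradient = b - a^T x = 8.0
  y^{k+1} = 0.4 + 0.05*8.0 = 0.8
Step 3: y^k = 0.8, reduced costs: (1.6, 6.2)
  x^k = (0.0, 0.0), subgradient = b - a^T x = 8.0
  y^{k+1} = 0.8 + 0.05*8.0 = 1.2
Dual objective at y_3 = 1.2: reduced costs (0.4, 5.8), box minimizer x = (0.0, 0.0)
g(y_3) = b*y + (c1 - a1*y)*x1 + (c2 - a2*y)*x2 = 8*1.2 + 0.4*0.0 + 5.8*0.0 = 9.6 + 0.0 + 0.0 = 9.6


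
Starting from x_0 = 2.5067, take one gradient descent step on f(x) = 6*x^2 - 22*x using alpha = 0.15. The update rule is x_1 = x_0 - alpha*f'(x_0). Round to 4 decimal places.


We compute the gradient at x_0 and apply the update.
f'(x) = 12*x - 22
f'(2.5067) = 12*2.5067 - 22 = 8.0804
x_1 = 2.5067 - 0.15*8.0804 = 1.2946


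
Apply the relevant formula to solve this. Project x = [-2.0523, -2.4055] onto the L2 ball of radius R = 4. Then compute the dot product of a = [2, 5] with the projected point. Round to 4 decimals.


Step 1: Compute ||x|| (intermediates to 6 decimals).
||x|| = sqrt((-2.0523)^2 + (-2.4055)^2) = 3.162019
Step 2: Project.
Since ||x|| <= R, proj = x (no scaling needed).
proj(x) = [-2.0523, -2.4055]
Step 3: Dot product.
a^T * proj(x) = 2*(-2.0523) + 5*(-2.4055) = -16.1321


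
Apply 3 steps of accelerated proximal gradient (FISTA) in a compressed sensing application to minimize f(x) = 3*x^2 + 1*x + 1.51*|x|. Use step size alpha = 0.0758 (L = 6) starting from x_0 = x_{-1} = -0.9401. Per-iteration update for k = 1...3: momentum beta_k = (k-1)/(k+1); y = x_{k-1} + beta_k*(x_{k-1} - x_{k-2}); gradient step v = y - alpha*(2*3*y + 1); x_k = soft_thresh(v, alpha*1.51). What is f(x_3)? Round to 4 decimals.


FISTA on f(x) = 3*x^2 + 1*x + 1.51*|x|
L = 6, alpha = 0.0758
Iteration 1: beta = 0.0, y = -0.9401 + 0.0*(-0.9401 + 0.9401) = -0.9401
  grad(y) = -4.6406, v = y - alpha*grad = -0.5883
  prox(v) = soft_thresh(-0.5883, 0.1145) = -0.4739
Iteration 2: beta = 0.3333, y = -0.4739 + 0.3333*(-0.4739 + 0.9401) = -0.3185
  grad(y) = -0.9109, v = y - alpha*grad = -0.2494
  prox(v) = soft_thresh(-0.2494, 0.1145) = -0.135
Iteration 3: beta = 0.5, y = -0.135 + 0.5*(-0.135 + 0.4739) = 0.0345
  grad(y) = 1.2069, v = y - alpha*grad = -0.057
  prox(v) = soft_thresh(-0.057, 0.1145) = 0.0
f(x_3) = 3*0.0^2 + 1*0.0 + 1.51*|0.0| = 0.0


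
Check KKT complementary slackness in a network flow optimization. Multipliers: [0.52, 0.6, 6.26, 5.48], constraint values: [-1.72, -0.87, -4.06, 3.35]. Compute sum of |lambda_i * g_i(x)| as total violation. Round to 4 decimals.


KKT complementary slackness check:
lambda_1 * g_1 = 0.52 * -1.72 = -0.8944
lambda_2 * g_2 = 0.6 * -0.87 = -0.522
lambda_3 * g_3 = 6.26 * -4.06 = -25.4156
lambda_4 * g_4 = 5.48 * 3.35 = 18.358
Total violation = 0.8944 + 0.522 + 25.4156 + 18.358 = 45.19


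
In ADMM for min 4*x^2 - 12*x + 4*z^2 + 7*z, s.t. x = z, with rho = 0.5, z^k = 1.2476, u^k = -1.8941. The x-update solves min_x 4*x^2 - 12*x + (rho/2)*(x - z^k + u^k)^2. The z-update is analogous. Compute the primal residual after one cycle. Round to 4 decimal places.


ADMM iteration with rho = 0.5, z^k = 1.2476, u^k = -1.8941
Step 1: x-update.
Minimize 4*x^2 - 12*x + (0.5/2)*(x - 1.2476 - 1.8941)^2
FOC: (2*4 + 0.5)*x = 12 + 0.5*(1.2476 + 1.8941)
x^{k+1} = 1.5966
Step 2: z-update.
Minimize 4*z^2 + 7*z + (0.5/2)*(1.5966 - z - 1.8941)^2
FOC: (2*4 + 0.5)*z = -7 + 0.5*(1.5966 - 1.8941)
z^{k+1} = -0.841
Step 3: u-update.
u^{k+1} = -1.8941 + 1.5966 + 0.841 = 0.5435
Step 4: Primal residual = |1.5966 + 0.841| = 2.4376


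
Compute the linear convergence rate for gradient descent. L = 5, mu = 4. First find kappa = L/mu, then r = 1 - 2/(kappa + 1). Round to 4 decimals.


Step 1: Compute the condition number.
kappa = L/mu = 5/4 = 1.25
Step 2: Compute the convergence rate.
r = 1 - 2/(kappa + 1) = 1 - 2*mu/(L + mu) = (L - mu)/(L + mu) = 1/9 = 0.1111


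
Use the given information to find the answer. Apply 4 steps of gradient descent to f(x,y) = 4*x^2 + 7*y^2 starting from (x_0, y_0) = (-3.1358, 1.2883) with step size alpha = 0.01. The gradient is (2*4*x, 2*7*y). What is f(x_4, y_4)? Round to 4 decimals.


Gradient descent on f(x,y) = 4*x^2 + 7*y^2.
Starting point: (-3.1358, 1.2883), alpha = 0.01
Step 1: grad_x = 2*4*-3.1358 = -25.0864, grad_y = 2*7*1.2883 = 18.0362
  x_1 = -3.1358 - 0.01*-25.0864 = -2.8849
  y_1 = 1.2883 - 0.01*18.0362 = 1.1079
Step 2: grad_x = 2*4*-2.8849 = -23.0795, grad_y = 2*7*1.1079 = 15.5111
  x_2 = -2.8849 - 0.01*-23.0795 = -2.6541
  y_2 = 1.1079 - 0.01*15.5111 = 0.9528
Step 3: grad_x = 2*4*-2.6541 = -21.2331, grad_y = 2*7*0.9528 = 13.3396
  x_3 = -2.6541 - 0.01*-21.2331 = -2.4418
  y_3 = 0.9528 - 0.01*13.3396 = 0.8194
Step 4: grad_x = 2*4*-2.4418 = -19.5345, grad_y = 2*7*0.8194 = 11.472
  x_4 = -2.4418 - 0.01*-19.5345 = -2.2465
  y_4 = 0.8194 - 0.01*11.472 = 0.7047
f(-2.2465, 0.7047) = 4*(-2.2465)^2 + 7*0.7047^2 = 23.6627


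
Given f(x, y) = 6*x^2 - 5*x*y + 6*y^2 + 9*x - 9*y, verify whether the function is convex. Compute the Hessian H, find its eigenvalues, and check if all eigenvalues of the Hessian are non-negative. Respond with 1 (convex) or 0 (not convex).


The Hessian of f(x,y) = 6*x^2 - 5*x*y + 6*y^2 + 9*x - 9*y is:
H = [[12, -5], [-5, 12]]
Trace = 12 + 12 = 24
Determinant = 12*12 - (-5)^2 = 119
Discriminant = (24)^2 - 4*119 = 100.0
Eigenvalues: lambda_1 = 7.0, lambda_2 = 17.0
The function is convex.

1


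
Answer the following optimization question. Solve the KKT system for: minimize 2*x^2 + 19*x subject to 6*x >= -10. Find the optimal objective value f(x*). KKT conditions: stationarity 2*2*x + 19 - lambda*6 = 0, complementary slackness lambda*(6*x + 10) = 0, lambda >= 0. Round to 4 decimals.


Step 1: Try lambda = 0 (constraint inactive).
x_unc = -19/(2*2) = -4.75
Check: 6*-4.75 = -28.5 < -10 -- violated!
Step 2: Constraint must be active: 6*x = -10
x* = -10/6 = -5/3 = -1.6667 (rounded; the exact value -5/3 is used below)
lambda = (2*2*(-5/3) + 19)/6 = 2.0556
Step 3: Compute optimal value.
f(x*) = 2*(-5/3)^2 + 19*(-5/3) = -26.1111


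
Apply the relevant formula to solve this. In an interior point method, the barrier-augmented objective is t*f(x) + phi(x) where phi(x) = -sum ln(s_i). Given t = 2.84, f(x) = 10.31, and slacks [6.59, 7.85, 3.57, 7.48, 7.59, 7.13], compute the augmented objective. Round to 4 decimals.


Step 1: Compute log-barrier.
ln values: [1.8856, 2.0605, 1.2726, 2.0122, 2.0268, 1.9643]
phi = -(1.8856 + 2.0605 + 1.2726 + 2.0122 + 2.0268 + 1.9643) = -11.222
Step 2: Compute augmented objective.
t*f(x) = 2.84*10.31 = 29.2804
Total = 29.2804 - 11.222 = 18.0584
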